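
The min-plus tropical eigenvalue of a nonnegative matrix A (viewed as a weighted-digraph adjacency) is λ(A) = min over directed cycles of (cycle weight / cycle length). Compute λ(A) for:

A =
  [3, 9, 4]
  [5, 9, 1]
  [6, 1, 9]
λ(A) = 1

Enumerate directed cycles and compute their means (weight / length). Sample:
  cycle 0 → 0: weight = 3, length = 1, mean = 3/1 ≈ 3.000
  cycle 1 → 1: weight = 9, length = 1, mean = 9/1 ≈ 9.000
  cycle 2 → 2: weight = 9, length = 1, mean = 9/1 ≈ 9.000
  cycle 0 → 1 → 0: weight = 14, length = 2, mean = 14/2 ≈ 7.000
  cycle 0 → 2 → 0: weight = 10, length = 2, mean = 10/2 ≈ 5.000
  cycle 1 → 0 → 1: weight = 14, length = 2, mean = 14/2 ≈ 7.000
Minimum mean = 1.000, attained e.g. along the cycle 1 → 2 → 1 with weight 2 and length 2. So λ(A) = 2/2 = 1.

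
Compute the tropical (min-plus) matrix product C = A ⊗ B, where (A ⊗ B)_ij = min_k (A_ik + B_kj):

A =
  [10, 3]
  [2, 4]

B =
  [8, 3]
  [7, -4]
A ⊗ B =
  [10, -1]
  [10, 0]

Apply the min-plus product entry-by-entry:
  C[0][0] = min over k of (A[0][0] + B[0][0] = 10 + 8 = 18, A[0][1] + B[1][0] = 3 + 7 = 10) = 10 (attained at k = 1)
  C[0][1] = min over k of (A[0][0] + B[0][1] = 10 + 3 = 13, A[0][1] + B[1][1] = 3 + -4 = -1) = -1 (attained at k = 1)
  C[1][0] = min over k of (A[1][0] + B[0][0] = 2 + 8 = 10, A[1][1] + B[1][0] = 4 + 7 = 11) = 10 (attained at k = 0)
  C[1][1] = min over k of (A[1][0] + B[0][1] = 2 + 3 = 5, A[1][1] + B[1][1] = 4 + -4 = 0) = 0 (attained at k = 1)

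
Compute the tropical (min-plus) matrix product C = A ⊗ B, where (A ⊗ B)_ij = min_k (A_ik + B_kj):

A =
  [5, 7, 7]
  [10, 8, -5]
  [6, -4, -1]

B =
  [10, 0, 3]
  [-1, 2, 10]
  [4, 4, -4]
A ⊗ B =
  [6, 5, 3]
  [-1, -1, -9]
  [-5, -2, -5]

Apply the min-plus product entry-by-entry:
  C[0][0] = min over k of (A[0][0] + B[0][0] = 5 + 10 = 15, A[0][1] + B[1][0] = 7 + -1 = 6, A[0][2] + B[2][0] = 7 + 4 = 11) = 6 (attained at k = 1)
  C[0][1] = min over k of (A[0][0] + B[0][1] = 5 + 0 = 5, A[0][1] + B[1][1] = 7 + 2 = 9, A[0][2] + B[2][1] = 7 + 4 = 11) = 5 (attained at k = 0)
  C[0][2] = min over k of (A[0][0] + B[0][2] = 5 + 3 = 8, A[0][1] + B[1][2] = 7 + 10 = 17, A[0][2] + B[2][2] = 7 + -4 = 3) = 3 (attained at k = 2)
  C[1][0] = min over k of (A[1][0] + B[0][0] = 10 + 10 = 20, A[1][1] + B[1][0] = 8 + -1 = 7, A[1][2] + B[2][0] = -5 + 4 = -1) = -1 (attained at k = 2)
  C[1][1] = min over k of (A[1][0] + B[0][1] = 10 + 0 = 10, A[1][1] + B[1][1] = 8 + 2 = 10, A[1][2] + B[2][1] = -5 + 4 = -1) = -1 (attained at k = 2)
  C[1][2] = min over k of (A[1][0] + B[0][2] = 10 + 3 = 13, A[1][1] + B[1][2] = 8 + 10 = 18, A[1][2] + B[2][2] = -5 + -4 = -9) = -9 (attained at k = 2)
  C[2][0] = min over k of (A[2][0] + B[0][0] = 6 + 10 = 16, A[2][1] + B[1][0] = -4 + -1 = -5, A[2][2] + B[2][0] = -1 + 4 = 3) = -5 (attained at k = 1)
  C[2][1] = min over k of (A[2][0] + B[0][1] = 6 + 0 = 6, A[2][1] + B[1][1] = -4 + 2 = -2, A[2][2] + B[2][1] = -1 + 4 = 3) = -2 (attained at k = 1)
  C[2][2] = min over k of (A[2][0] + B[0][2] = 6 + 3 = 9, A[2][1] + B[1][2] = -4 + 10 = 6, A[2][2] + B[2][2] = -1 + -4 = -5) = -5 (attained at k = 2)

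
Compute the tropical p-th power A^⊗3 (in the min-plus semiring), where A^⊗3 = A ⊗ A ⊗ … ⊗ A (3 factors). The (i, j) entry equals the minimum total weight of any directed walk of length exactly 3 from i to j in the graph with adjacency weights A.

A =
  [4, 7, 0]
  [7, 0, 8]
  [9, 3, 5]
A^⊗3 =
  [10, 3, 8]
  [7, 0, 7]
  [10, 3, 10]

Each entry (A^⊗3)_ij equals the minimum over all length-3 walks i = v_0 → v_1 → … → v_3 = j of Σ_t A[v_t][v_{t+1}]. For example, for (i, j) = (0, 2) we minimise over 9 possible intermediate vertex sequences; the minimum is 8, attained along the walk 0 → 0 → 0 → 2.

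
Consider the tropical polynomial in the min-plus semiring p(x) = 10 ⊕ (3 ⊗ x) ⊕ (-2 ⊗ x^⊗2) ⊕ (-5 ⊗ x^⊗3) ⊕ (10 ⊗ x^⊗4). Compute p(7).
p(7) = 10

A tropical monomial a ⊗ x^⊗i evaluates to a + i · x. Evaluating each term at x = 7:
  Term 0 contributes 10 + 0 · 7 = 10
  Term 1 contributes 3 + 1 · 7 = 10
  Term 2 contributes -2 + 2 · 7 = 12
  Term 3 contributes -5 + 3 · 7 = 16
  Term 4 contributes 10 + 4 · 7 = 38
p(7) = ⊕ of these = min[10, 10, 12, 16, 38] = 10.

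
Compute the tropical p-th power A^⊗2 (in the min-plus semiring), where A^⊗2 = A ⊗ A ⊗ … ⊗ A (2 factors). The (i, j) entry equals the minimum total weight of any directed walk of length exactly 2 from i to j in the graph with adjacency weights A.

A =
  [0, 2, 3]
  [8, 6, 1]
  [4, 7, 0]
A^⊗2 =
  [0, 2, 3]
  [5, 8, 1]
  [4, 6, 0]

Each entry (A^⊗2)_ij equals the minimum over all length-2 walks i = v_0 → v_1 → … → v_2 = j of Σ_t A[v_t][v_{t+1}]. For example, for (i, j) = (0, 2) we minimise over 3 possible intermediate vertex sequences; the minimum is 3, attained along the walk 0 → 0 → 2.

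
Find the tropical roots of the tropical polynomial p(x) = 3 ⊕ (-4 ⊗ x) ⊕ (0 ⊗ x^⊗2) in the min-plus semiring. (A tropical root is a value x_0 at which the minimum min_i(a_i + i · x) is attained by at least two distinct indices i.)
Roots: {-4, 7}

Each tropical root is a break point of the lower envelope of the lines y = a_i + i · x (there are 3 lines, with slopes 0, 1, ..., 2). Only the lines that attain the minimum somewhere contribute to roots; other lines are dominated. Here the surviving (envelope) indices are i = 2, i = 1, i = 0.
Intersections between consecutive envelope lines give the roots: for adjacent envelope indices i < j the intersection is x = (a_i − a_j) / (j − i). Reading off the sorted break points: {-4, 7}.
Verification: at each break x_0, at least two indices attain the minimum of min_i(a_i + i · x_0).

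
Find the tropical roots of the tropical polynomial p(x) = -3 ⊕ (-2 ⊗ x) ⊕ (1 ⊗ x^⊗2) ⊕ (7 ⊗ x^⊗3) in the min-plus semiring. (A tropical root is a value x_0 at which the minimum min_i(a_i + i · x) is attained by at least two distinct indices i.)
Roots: {-6, -3, -1}

Each tropical root is a break point of the lower envelope of the lines y = a_i + i · x (there are 4 lines, with slopes 0, 1, ..., 3). Only the lines that attain the minimum somewhere contribute to roots; other lines are dominated. Here the surviving (envelope) indices are i = 3, i = 2, i = 1, i = 0.
Intersections between consecutive envelope lines give the roots: for adjacent envelope indices i < j the intersection is x = (a_i − a_j) / (j − i). Reading off the sorted break points: {-6, -3, -1}.
Verification: at each break x_0, at least two indices attain the minimum of min_i(a_i + i · x_0).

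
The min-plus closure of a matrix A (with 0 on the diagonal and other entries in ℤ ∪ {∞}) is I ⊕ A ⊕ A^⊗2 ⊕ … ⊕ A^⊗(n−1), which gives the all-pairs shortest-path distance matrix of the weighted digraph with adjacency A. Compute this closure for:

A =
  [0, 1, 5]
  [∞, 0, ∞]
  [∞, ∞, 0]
Closure =
  [0, 1, 5]
  [∞, 0, ∞]
  [∞, ∞, 0]

This is the Floyd-Warshall all-pairs shortest-path computation. For each intermediate vertex k = 0, 1, …, 2, update dist[i][j] ← min(dist[i][j], dist[i][k] + dist[k][j]). The final matrix gives, for each (i, j), the minimum total weight of any directed path from i to j (possibly empty when i = j).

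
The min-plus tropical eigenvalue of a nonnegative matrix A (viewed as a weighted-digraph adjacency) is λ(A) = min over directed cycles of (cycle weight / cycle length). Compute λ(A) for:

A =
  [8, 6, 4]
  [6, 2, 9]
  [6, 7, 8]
λ(A) = 2

Enumerate directed cycles and compute their means (weight / length). Sample:
  cycle 0 → 0: weight = 8, length = 1, mean = 8/1 ≈ 8.000
  cycle 1 → 1: weight = 2, length = 1, mean = 2/1 ≈ 2.000
  cycle 2 → 2: weight = 8, length = 1, mean = 8/1 ≈ 8.000
  cycle 0 → 1 → 0: weight = 12, length = 2, mean = 12/2 ≈ 6.000
  cycle 0 → 2 → 0: weight = 10, length = 2, mean = 10/2 ≈ 5.000
  cycle 1 → 0 → 1: weight = 12, length = 2, mean = 12/2 ≈ 6.000
Minimum mean = 2.000, attained e.g. along the cycle 1 → 1 with weight 2 and length 1. So λ(A) = 2/1 = 2.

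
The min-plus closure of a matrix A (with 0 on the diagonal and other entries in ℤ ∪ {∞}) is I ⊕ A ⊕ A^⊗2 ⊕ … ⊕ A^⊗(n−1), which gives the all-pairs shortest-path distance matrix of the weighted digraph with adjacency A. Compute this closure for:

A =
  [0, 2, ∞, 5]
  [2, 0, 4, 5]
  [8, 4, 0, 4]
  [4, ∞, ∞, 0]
Closure =
  [0, 2, 6, 5]
  [2, 0, 4, 5]
  [6, 4, 0, 4]
  [4, 6, 10, 0]

This is the Floyd-Warshall all-pairs shortest-path computation. For each intermediate vertex k = 0, 1, …, 3, update dist[i][j] ← min(dist[i][j], dist[i][k] + dist[k][j]). The final matrix gives, for each (i, j), the minimum total weight of any directed path from i to j (possibly empty when i = j).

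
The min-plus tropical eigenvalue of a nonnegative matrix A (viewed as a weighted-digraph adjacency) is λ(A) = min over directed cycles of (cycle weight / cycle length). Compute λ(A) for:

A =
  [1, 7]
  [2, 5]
λ(A) = 1

Enumerate directed cycles and compute their means (weight / length). Sample:
  cycle 0 → 0: weight = 1, length = 1, mean = 1/1 ≈ 1.000
  cycle 1 → 1: weight = 5, length = 1, mean = 5/1 ≈ 5.000
  cycle 0 → 1 → 0: weight = 9, length = 2, mean = 9/2 ≈ 4.500
  cycle 1 → 0 → 1: weight = 9, length = 2, mean = 9/2 ≈ 4.500
Minimum mean = 1.000, attained e.g. along the cycle 0 → 0 with weight 1 and length 1. So λ(A) = 1/1 = 1.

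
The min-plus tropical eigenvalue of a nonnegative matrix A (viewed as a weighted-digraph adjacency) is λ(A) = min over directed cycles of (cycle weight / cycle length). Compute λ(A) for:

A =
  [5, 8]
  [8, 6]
λ(A) = 5

Enumerate directed cycles and compute their means (weight / length). Sample:
  cycle 0 → 0: weight = 5, length = 1, mean = 5/1 ≈ 5.000
  cycle 1 → 1: weight = 6, length = 1, mean = 6/1 ≈ 6.000
  cycle 0 → 1 → 0: weight = 16, length = 2, mean = 16/2 ≈ 8.000
  cycle 1 → 0 → 1: weight = 16, length = 2, mean = 16/2 ≈ 8.000
Minimum mean = 5.000, attained e.g. along the cycle 0 → 0 with weight 5 and length 1. So λ(A) = 5/1 = 5.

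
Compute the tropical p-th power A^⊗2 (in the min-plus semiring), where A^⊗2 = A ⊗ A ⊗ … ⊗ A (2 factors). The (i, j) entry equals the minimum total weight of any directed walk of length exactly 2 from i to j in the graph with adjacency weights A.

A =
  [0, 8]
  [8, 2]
A^⊗2 =
  [0, 8]
  [8, 4]

Each entry (A^⊗2)_ij equals the minimum over all length-2 walks i = v_0 → v_1 → … → v_2 = j of Σ_t A[v_t][v_{t+1}]. For example, for (i, j) = (0, 1) we minimise over 2 possible intermediate vertex sequences; the minimum is 8, attained along the walk 0 → 0 → 1.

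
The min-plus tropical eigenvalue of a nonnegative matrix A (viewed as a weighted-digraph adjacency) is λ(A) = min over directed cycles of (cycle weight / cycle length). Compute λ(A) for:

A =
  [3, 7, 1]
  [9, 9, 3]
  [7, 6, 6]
λ(A) = 3

Enumerate directed cycles and compute their means (weight / length). Sample:
  cycle 0 → 0: weight = 3, length = 1, mean = 3/1 ≈ 3.000
  cycle 1 → 1: weight = 9, length = 1, mean = 9/1 ≈ 9.000
  cycle 2 → 2: weight = 6, length = 1, mean = 6/1 ≈ 6.000
  cycle 0 → 1 → 0: weight = 16, length = 2, mean = 16/2 ≈ 8.000
  cycle 0 → 2 → 0: weight = 8, length = 2, mean = 8/2 ≈ 4.000
  cycle 1 → 0 → 1: weight = 16, length = 2, mean = 16/2 ≈ 8.000
Minimum mean = 3.000, attained e.g. along the cycle 0 → 0 with weight 3 and length 1. So λ(A) = 3/1 = 3.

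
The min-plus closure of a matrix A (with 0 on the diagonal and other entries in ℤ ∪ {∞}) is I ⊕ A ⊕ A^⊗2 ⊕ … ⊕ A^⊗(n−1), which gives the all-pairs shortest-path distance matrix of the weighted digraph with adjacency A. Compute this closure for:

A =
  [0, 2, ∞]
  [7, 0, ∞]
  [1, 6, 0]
Closure =
  [0, 2, ∞]
  [7, 0, ∞]
  [1, 3, 0]

This is the Floyd-Warshall all-pairs shortest-path computation. For each intermediate vertex k = 0, 1, …, 2, update dist[i][j] ← min(dist[i][j], dist[i][k] + dist[k][j]). The final matrix gives, for each (i, j), the minimum total weight of any directed path from i to j (possibly empty when i = j).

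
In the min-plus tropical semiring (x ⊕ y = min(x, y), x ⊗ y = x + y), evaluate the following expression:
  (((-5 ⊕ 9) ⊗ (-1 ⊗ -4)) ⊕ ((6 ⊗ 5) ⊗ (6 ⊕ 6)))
(((-5 ⊕ 9) ⊗ (-1 ⊗ -4)) ⊕ ((6 ⊗ 5) ⊗ (6 ⊕ 6))) = -10

Expand innermost to outermost. Recall ⊕ takes the minimum of its arguments and ⊗ takes their sum. Working out the expression (((-5 ⊕ 9) ⊗ (-1 ⊗ -4)) ⊕ ((6 ⊗ 5) ⊗ (6 ⊕ 6))) gives -10.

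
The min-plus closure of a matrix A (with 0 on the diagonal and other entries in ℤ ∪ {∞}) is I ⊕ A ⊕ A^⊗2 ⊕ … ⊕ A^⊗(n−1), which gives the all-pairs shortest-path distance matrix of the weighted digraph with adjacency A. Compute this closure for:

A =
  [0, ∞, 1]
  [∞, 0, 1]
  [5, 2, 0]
Closure =
  [0, 3, 1]
  [6, 0, 1]
  [5, 2, 0]

This is the Floyd-Warshall all-pairs shortest-path computation. For each intermediate vertex k = 0, 1, …, 2, update dist[i][j] ← min(dist[i][j], dist[i][k] + dist[k][j]). The final matrix gives, for each (i, j), the minimum total weight of any directed path from i to j (possibly empty when i = j).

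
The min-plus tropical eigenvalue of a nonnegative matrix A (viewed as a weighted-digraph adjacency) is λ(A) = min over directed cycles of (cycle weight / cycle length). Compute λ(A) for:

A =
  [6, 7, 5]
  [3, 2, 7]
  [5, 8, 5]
λ(A) = 2

Enumerate directed cycles and compute their means (weight / length). Sample:
  cycle 0 → 0: weight = 6, length = 1, mean = 6/1 ≈ 6.000
  cycle 1 → 1: weight = 2, length = 1, mean = 2/1 ≈ 2.000
  cycle 2 → 2: weight = 5, length = 1, mean = 5/1 ≈ 5.000
  cycle 0 → 1 → 0: weight = 10, length = 2, mean = 10/2 ≈ 5.000
  cycle 0 → 2 → 0: weight = 10, length = 2, mean = 10/2 ≈ 5.000
  cycle 1 → 0 → 1: weight = 10, length = 2, mean = 10/2 ≈ 5.000
Minimum mean = 2.000, attained e.g. along the cycle 1 → 1 with weight 2 and length 1. So λ(A) = 2/1 = 2.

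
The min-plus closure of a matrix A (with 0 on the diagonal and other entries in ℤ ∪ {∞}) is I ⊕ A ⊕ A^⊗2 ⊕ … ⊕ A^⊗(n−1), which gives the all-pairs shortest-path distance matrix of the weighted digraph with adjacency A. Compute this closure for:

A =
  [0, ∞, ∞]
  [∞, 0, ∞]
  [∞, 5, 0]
Closure =
  [0, ∞, ∞]
  [∞, 0, ∞]
  [∞, 5, 0]

This is the Floyd-Warshall all-pairs shortest-path computation. For each intermediate vertex k = 0, 1, …, 2, update dist[i][j] ← min(dist[i][j], dist[i][k] + dist[k][j]). The final matrix gives, for each (i, j), the minimum total weight of any directed path from i to j (possibly empty when i = j).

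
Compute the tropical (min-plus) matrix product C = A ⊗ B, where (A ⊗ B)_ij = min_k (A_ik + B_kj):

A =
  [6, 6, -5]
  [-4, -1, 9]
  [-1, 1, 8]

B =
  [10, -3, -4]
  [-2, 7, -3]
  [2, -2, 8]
A ⊗ B =
  [-3, -7, 2]
  [-3, -7, -8]
  [-1, -4, -5]

Apply the min-plus product entry-by-entry:
  C[0][0] = min over k of (A[0][0] + B[0][0] = 6 + 10 = 16, A[0][1] + B[1][0] = 6 + -2 = 4, A[0][2] + B[2][0] = -5 + 2 = -3) = -3 (attained at k = 2)
  C[0][1] = min over k of (A[0][0] + B[0][1] = 6 + -3 = 3, A[0][1] + B[1][1] = 6 + 7 = 13, A[0][2] + B[2][1] = -5 + -2 = -7) = -7 (attained at k = 2)
  C[0][2] = min over k of (A[0][0] + B[0][2] = 6 + -4 = 2, A[0][1] + B[1][2] = 6 + -3 = 3, A[0][2] + B[2][2] = -5 + 8 = 3) = 2 (attained at k = 0)
  C[1][0] = min over k of (A[1][0] + B[0][0] = -4 + 10 = 6, A[1][1] + B[1][0] = -1 + -2 = -3, A[1][2] + B[2][0] = 9 + 2 = 11) = -3 (attained at k = 1)
  C[1][1] = min over k of (A[1][0] + B[0][1] = -4 + -3 = -7, A[1][1] + B[1][1] = -1 + 7 = 6, A[1][2] + B[2][1] = 9 + -2 = 7) = -7 (attained at k = 0)
  C[1][2] = min over k of (A[1][0] + B[0][2] = -4 + -4 = -8, A[1][1] + B[1][2] = -1 + -3 = -4, A[1][2] + B[2][2] = 9 + 8 = 17) = -8 (attained at k = 0)
  C[2][0] = min over k of (A[2][0] + B[0][0] = -1 + 10 = 9, A[2][1] + B[1][0] = 1 + -2 = -1, A[2][2] + B[2][0] = 8 + 2 = 10) = -1 (attained at k = 1)
  C[2][1] = min over k of (A[2][0] + B[0][1] = -1 + -3 = -4, A[2][1] + B[1][1] = 1 + 7 = 8, A[2][2] + B[2][1] = 8 + -2 = 6) = -4 (attained at k = 0)
  C[2][2] = min over k of (A[2][0] + B[0][2] = -1 + -4 = -5, A[2][1] + B[1][2] = 1 + -3 = -2, A[2][2] + B[2][2] = 8 + 8 = 16) = -5 (attained at k = 0)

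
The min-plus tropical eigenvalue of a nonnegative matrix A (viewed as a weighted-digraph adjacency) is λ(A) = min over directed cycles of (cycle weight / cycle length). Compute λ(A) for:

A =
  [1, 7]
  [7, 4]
λ(A) = 1

Enumerate directed cycles and compute their means (weight / length). Sample:
  cycle 0 → 0: weight = 1, length = 1, mean = 1/1 ≈ 1.000
  cycle 1 → 1: weight = 4, length = 1, mean = 4/1 ≈ 4.000
  cycle 0 → 1 → 0: weight = 14, length = 2, mean = 14/2 ≈ 7.000
  cycle 1 → 0 → 1: weight = 14, length = 2, mean = 14/2 ≈ 7.000
Minimum mean = 1.000, attained e.g. along the cycle 0 → 0 with weight 1 and length 1. So λ(A) = 1/1 = 1.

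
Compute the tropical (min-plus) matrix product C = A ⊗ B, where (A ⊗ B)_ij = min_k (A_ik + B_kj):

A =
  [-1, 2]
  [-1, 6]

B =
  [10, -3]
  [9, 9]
A ⊗ B =
  [9, -4]
  [9, -4]

Apply the min-plus product entry-by-entry:
  C[0][0] = min over k of (A[0][0] + B[0][0] = -1 + 10 = 9, A[0][1] + B[1][0] = 2 + 9 = 11) = 9 (attained at k = 0)
  C[0][1] = min over k of (A[0][0] + B[0][1] = -1 + -3 = -4, A[0][1] + B[1][1] = 2 + 9 = 11) = -4 (attained at k = 0)
  C[1][0] = min over k of (A[1][0] + B[0][0] = -1 + 10 = 9, A[1][1] + B[1][0] = 6 + 9 = 15) = 9 (attained at k = 0)
  C[1][1] = min over k of (A[1][0] + B[0][1] = -1 + -3 = -4, A[1][1] + B[1][1] = 6 + 9 = 15) = -4 (attained at k = 0)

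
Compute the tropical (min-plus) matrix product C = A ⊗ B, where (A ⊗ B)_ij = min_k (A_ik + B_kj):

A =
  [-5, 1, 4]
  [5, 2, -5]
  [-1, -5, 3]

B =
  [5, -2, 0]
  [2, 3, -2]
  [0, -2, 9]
A ⊗ B =
  [0, -7, -5]
  [-5, -7, 0]
  [-3, -3, -7]

Apply the min-plus product entry-by-entry:
  C[0][0] = min over k of (A[0][0] + B[0][0] = -5 + 5 = 0, A[0][1] + B[1][0] = 1 + 2 = 3, A[0][2] + B[2][0] = 4 + 0 = 4) = 0 (attained at k = 0)
  C[0][1] = min over k of (A[0][0] + B[0][1] = -5 + -2 = -7, A[0][1] + B[1][1] = 1 + 3 = 4, A[0][2] + B[2][1] = 4 + -2 = 2) = -7 (attained at k = 0)
  C[0][2] = min over k of (A[0][0] + B[0][2] = -5 + 0 = -5, A[0][1] + B[1][2] = 1 + -2 = -1, A[0][2] + B[2][2] = 4 + 9 = 13) = -5 (attained at k = 0)
  C[1][0] = min over k of (A[1][0] + B[0][0] = 5 + 5 = 10, A[1][1] + B[1][0] = 2 + 2 = 4, A[1][2] + B[2][0] = -5 + 0 = -5) = -5 (attained at k = 2)
  C[1][1] = min over k of (A[1][0] + B[0][1] = 5 + -2 = 3, A[1][1] + B[1][1] = 2 + 3 = 5, A[1][2] + B[2][1] = -5 + -2 = -7) = -7 (attained at k = 2)
  C[1][2] = min over k of (A[1][0] + B[0][2] = 5 + 0 = 5, A[1][1] + B[1][2] = 2 + -2 = 0, A[1][2] + B[2][2] = -5 + 9 = 4) = 0 (attained at k = 1)
  C[2][0] = min over k of (A[2][0] + B[0][0] = -1 + 5 = 4, A[2][1] + B[1][0] = -5 + 2 = -3, A[2][2] + B[2][0] = 3 + 0 = 3) = -3 (attained at k = 1)
  C[2][1] = min over k of (A[2][0] + B[0][1] = -1 + -2 = -3, A[2][1] + B[1][1] = -5 + 3 = -2, A[2][2] + B[2][1] = 3 + -2 = 1) = -3 (attained at k = 0)
  C[2][2] = min over k of (A[2][0] + B[0][2] = -1 + 0 = -1, A[2][1] + B[1][2] = -5 + -2 = -7, A[2][2] + B[2][2] = 3 + 9 = 12) = -7 (attained at k = 1)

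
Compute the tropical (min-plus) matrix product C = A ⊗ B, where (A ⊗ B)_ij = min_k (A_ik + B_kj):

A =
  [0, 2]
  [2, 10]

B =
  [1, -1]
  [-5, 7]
A ⊗ B =
  [-3, -1]
  [3, 1]

Apply the min-plus product entry-by-entry:
  C[0][0] = min over k of (A[0][0] + B[0][0] = 0 + 1 = 1, A[0][1] + B[1][0] = 2 + -5 = -3) = -3 (attained at k = 1)
  C[0][1] = min over k of (A[0][0] + B[0][1] = 0 + -1 = -1, A[0][1] + B[1][1] = 2 + 7 = 9) = -1 (attained at k = 0)
  C[1][0] = min over k of (A[1][0] + B[0][0] = 2 + 1 = 3, A[1][1] + B[1][0] = 10 + -5 = 5) = 3 (attained at k = 0)
  C[1][1] = min over k of (A[1][0] + B[0][1] = 2 + -1 = 1, A[1][1] + B[1][1] = 10 + 7 = 17) = 1 (attained at k = 0)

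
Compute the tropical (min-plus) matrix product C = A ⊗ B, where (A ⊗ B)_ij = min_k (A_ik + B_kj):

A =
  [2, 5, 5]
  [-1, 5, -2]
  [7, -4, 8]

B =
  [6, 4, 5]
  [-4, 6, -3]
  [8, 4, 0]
A ⊗ B =
  [1, 6, 2]
  [1, 2, -2]
  [-8, 2, -7]

Apply the min-plus product entry-by-entry:
  C[0][0] = min over k of (A[0][0] + B[0][0] = 2 + 6 = 8, A[0][1] + B[1][0] = 5 + -4 = 1, A[0][2] + B[2][0] = 5 + 8 = 13) = 1 (attained at k = 1)
  C[0][1] = min over k of (A[0][0] + B[0][1] = 2 + 4 = 6, A[0][1] + B[1][1] = 5 + 6 = 11, A[0][2] + B[2][1] = 5 + 4 = 9) = 6 (attained at k = 0)
  C[0][2] = min over k of (A[0][0] + B[0][2] = 2 + 5 = 7, A[0][1] + B[1][2] = 5 + -3 = 2, A[0][2] + B[2][2] = 5 + 0 = 5) = 2 (attained at k = 1)
  C[1][0] = min over k of (A[1][0] + B[0][0] = -1 + 6 = 5, A[1][1] + B[1][0] = 5 + -4 = 1, A[1][2] + B[2][0] = -2 + 8 = 6) = 1 (attained at k = 1)
  C[1][1] = min over k of (A[1][0] + B[0][1] = -1 + 4 = 3, A[1][1] + B[1][1] = 5 + 6 = 11, A[1][2] + B[2][1] = -2 + 4 = 2) = 2 (attained at k = 2)
  C[1][2] = min over k of (A[1][0] + B[0][2] = -1 + 5 = 4, A[1][1] + B[1][2] = 5 + -3 = 2, A[1][2] + B[2][2] = -2 + 0 = -2) = -2 (attained at k = 2)
  C[2][0] = min over k of (A[2][0] + B[0][0] = 7 + 6 = 13, A[2][1] + B[1][0] = -4 + -4 = -8, A[2][2] + B[2][0] = 8 + 8 = 16) = -8 (attained at k = 1)
  C[2][1] = min over k of (A[2][0] + B[0][1] = 7 + 4 = 11, A[2][1] + B[1][1] = -4 + 6 = 2, A[2][2] + B[2][1] = 8 + 4 = 12) = 2 (attained at k = 1)
  C[2][2] = min over k of (A[2][0] + B[0][2] = 7 + 5 = 12, A[2][1] + B[1][2] = -4 + -3 = -7, A[2][2] + B[2][2] = 8 + 0 = 8) = -7 (attained at k = 1)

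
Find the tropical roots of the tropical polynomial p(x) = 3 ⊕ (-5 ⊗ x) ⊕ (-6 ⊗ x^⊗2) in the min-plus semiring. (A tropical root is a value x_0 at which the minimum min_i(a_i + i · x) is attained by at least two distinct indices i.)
Roots: {1, 8}

Each tropical root is a break point of the lower envelope of the lines y = a_i + i · x (there are 3 lines, with slopes 0, 1, ..., 2). Only the lines that attain the minimum somewhere contribute to roots; other lines are dominated. Here the surviving (envelope) indices are i = 2, i = 1, i = 0.
Intersections between consecutive envelope lines give the roots: for adjacent envelope indices i < j the intersection is x = (a_i − a_j) / (j − i). Reading off the sorted break points: {1, 8}.
Verification: at each break x_0, at least two indices attain the minimum of min_i(a_i + i · x_0).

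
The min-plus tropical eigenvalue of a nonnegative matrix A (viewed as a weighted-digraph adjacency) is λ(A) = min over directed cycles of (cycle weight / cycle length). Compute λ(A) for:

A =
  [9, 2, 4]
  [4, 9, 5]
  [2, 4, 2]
λ(A) = 2

Enumerate directed cycles and compute their means (weight / length). Sample:
  cycle 0 → 0: weight = 9, length = 1, mean = 9/1 ≈ 9.000
  cycle 1 → 1: weight = 9, length = 1, mean = 9/1 ≈ 9.000
  cycle 2 → 2: weight = 2, length = 1, mean = 2/1 ≈ 2.000
  cycle 0 → 1 → 0: weight = 6, length = 2, mean = 6/2 ≈ 3.000
  cycle 0 → 2 → 0: weight = 6, length = 2, mean = 6/2 ≈ 3.000
  cycle 1 → 0 → 1: weight = 6, length = 2, mean = 6/2 ≈ 3.000
Minimum mean = 2.000, attained e.g. along the cycle 2 → 2 with weight 2 and length 1. So λ(A) = 2/1 = 2.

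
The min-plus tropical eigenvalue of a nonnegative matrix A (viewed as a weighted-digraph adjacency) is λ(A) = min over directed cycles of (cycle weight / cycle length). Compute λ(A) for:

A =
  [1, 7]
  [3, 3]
λ(A) = 1

Enumerate directed cycles and compute their means (weight / length). Sample:
  cycle 0 → 0: weight = 1, length = 1, mean = 1/1 ≈ 1.000
  cycle 1 → 1: weight = 3, length = 1, mean = 3/1 ≈ 3.000
  cycle 0 → 1 → 0: weight = 10, length = 2, mean = 10/2 ≈ 5.000
  cycle 1 → 0 → 1: weight = 10, length = 2, mean = 10/2 ≈ 5.000
Minimum mean = 1.000, attained e.g. along the cycle 0 → 0 with weight 1 and length 1. So λ(A) = 1/1 = 1.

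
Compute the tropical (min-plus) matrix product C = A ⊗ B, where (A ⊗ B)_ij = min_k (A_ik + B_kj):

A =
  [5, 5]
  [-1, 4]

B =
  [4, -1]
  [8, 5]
A ⊗ B =
  [9, 4]
  [3, -2]

Apply the min-plus product entry-by-entry:
  C[0][0] = min over k of (A[0][0] + B[0][0] = 5 + 4 = 9, A[0][1] + B[1][0] = 5 + 8 = 13) = 9 (attained at k = 0)
  C[0][1] = min over k of (A[0][0] + B[0][1] = 5 + -1 = 4, A[0][1] + B[1][1] = 5 + 5 = 10) = 4 (attained at k = 0)
  C[1][0] = min over k of (A[1][0] + B[0][0] = -1 + 4 = 3, A[1][1] + B[1][0] = 4 + 8 = 12) = 3 (attained at k = 0)
  C[1][1] = min over k of (A[1][0] + B[0][1] = -1 + -1 = -2, A[1][1] + B[1][1] = 4 + 5 = 9) = -2 (attained at k = 0)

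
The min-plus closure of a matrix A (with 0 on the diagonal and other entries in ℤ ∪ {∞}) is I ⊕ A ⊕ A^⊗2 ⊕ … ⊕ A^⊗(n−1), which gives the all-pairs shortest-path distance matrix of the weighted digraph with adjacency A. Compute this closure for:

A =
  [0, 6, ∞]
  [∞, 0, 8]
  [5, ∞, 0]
Closure =
  [0, 6, 14]
  [13, 0, 8]
  [5, 11, 0]

This is the Floyd-Warshall all-pairs shortest-path computation. For each intermediate vertex k = 0, 1, …, 2, update dist[i][j] ← min(dist[i][j], dist[i][k] + dist[k][j]). The final matrix gives, for each (i, j), the minimum total weight of any directed path from i to j (possibly empty when i = j).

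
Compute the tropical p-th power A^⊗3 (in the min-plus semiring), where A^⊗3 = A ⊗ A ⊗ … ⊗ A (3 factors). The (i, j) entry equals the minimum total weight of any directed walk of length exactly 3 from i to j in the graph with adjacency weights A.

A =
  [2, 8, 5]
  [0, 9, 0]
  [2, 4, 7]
A^⊗3 =
  [6, 11, 9]
  [4, 9, 4]
  [6, 8, 9]

Each entry (A^⊗3)_ij equals the minimum over all length-3 walks i = v_0 → v_1 → … → v_3 = j of Σ_t A[v_t][v_{t+1}]. For example, for (i, j) = (0, 2) we minimise over 9 possible intermediate vertex sequences; the minimum is 9, attained along the walk 0 → 0 → 0 → 2.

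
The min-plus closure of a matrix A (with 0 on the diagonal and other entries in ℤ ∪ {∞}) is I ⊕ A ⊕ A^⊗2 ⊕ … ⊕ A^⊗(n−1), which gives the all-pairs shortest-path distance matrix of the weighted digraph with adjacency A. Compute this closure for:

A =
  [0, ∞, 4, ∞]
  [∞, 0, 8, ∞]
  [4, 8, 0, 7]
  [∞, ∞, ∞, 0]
Closure =
  [0, 12, 4, 11]
  [12, 0, 8, 15]
  [4, 8, 0, 7]
  [∞, ∞, ∞, 0]

This is the Floyd-Warshall all-pairs shortest-path computation. For each intermediate vertex k = 0, 1, …, 3, update dist[i][j] ← min(dist[i][j], dist[i][k] + dist[k][j]). The final matrix gives, for each (i, j), the minimum total weight of any directed path from i to j (possibly empty when i = j).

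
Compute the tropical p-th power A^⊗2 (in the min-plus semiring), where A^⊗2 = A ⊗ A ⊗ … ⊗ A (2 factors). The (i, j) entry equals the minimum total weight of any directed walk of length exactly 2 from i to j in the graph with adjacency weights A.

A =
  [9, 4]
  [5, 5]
A^⊗2 =
  [9, 9]
  [10, 9]

Each entry (A^⊗2)_ij equals the minimum over all length-2 walks i = v_0 → v_1 → … → v_2 = j of Σ_t A[v_t][v_{t+1}]. For example, for (i, j) = (0, 1) we minimise over 2 possible intermediate vertex sequences; the minimum is 9, attained along the walk 0 → 1 → 1.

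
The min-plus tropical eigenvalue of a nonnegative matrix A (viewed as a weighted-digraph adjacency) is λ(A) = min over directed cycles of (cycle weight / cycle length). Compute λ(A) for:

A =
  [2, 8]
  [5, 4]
λ(A) = 2

Enumerate directed cycles and compute their means (weight / length). Sample:
  cycle 0 → 0: weight = 2, length = 1, mean = 2/1 ≈ 2.000
  cycle 1 → 1: weight = 4, length = 1, mean = 4/1 ≈ 4.000
  cycle 0 → 1 → 0: weight = 13, length = 2, mean = 13/2 ≈ 6.500
  cycle 1 → 0 → 1: weight = 13, length = 2, mean = 13/2 ≈ 6.500
Minimum mean = 2.000, attained e.g. along the cycle 0 → 0 with weight 2 and length 1. So λ(A) = 2/1 = 2.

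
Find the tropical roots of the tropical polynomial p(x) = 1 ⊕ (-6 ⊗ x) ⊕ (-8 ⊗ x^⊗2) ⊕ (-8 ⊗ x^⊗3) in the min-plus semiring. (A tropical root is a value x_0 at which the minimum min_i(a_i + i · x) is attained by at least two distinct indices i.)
Roots: {0, 2, 7}

Each tropical root is a break point of the lower envelope of the lines y = a_i + i · x (there are 4 lines, with slopes 0, 1, ..., 3). Only the lines that attain the minimum somewhere contribute to roots; other lines are dominated. Here the surviving (envelope) indices are i = 3, i = 2, i = 1, i = 0.
Intersections between consecutive envelope lines give the roots: for adjacent envelope indices i < j the intersection is x = (a_i − a_j) / (j − i). Reading off the sorted break points: {0, 2, 7}.
Verification: at each break x_0, at least two indices attain the minimum of min_i(a_i + i · x_0).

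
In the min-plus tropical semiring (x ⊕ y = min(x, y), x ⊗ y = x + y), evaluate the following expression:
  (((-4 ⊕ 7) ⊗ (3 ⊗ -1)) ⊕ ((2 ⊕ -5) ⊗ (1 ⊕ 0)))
(((-4 ⊕ 7) ⊗ (3 ⊗ -1)) ⊕ ((2 ⊕ -5) ⊗ (1 ⊕ 0))) = -5

Expand innermost to outermost. Recall ⊕ takes the minimum of its arguments and ⊗ takes their sum. Working out the expression (((-4 ⊕ 7) ⊗ (3 ⊗ -1)) ⊕ ((2 ⊕ -5) ⊗ (1 ⊕ 0))) gives -5.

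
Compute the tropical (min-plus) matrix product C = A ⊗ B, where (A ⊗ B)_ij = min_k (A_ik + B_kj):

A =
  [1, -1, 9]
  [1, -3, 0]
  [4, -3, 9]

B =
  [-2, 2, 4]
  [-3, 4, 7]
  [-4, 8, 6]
A ⊗ B =
  [-4, 3, 5]
  [-6, 1, 4]
  [-6, 1, 4]

Apply the min-plus product entry-by-entry:
  C[0][0] = min over k of (A[0][0] + B[0][0] = 1 + -2 = -1, A[0][1] + B[1][0] = -1 + -3 = -4, A[0][2] + B[2][0] = 9 + -4 = 5) = -4 (attained at k = 1)
  C[0][1] = min over k of (A[0][0] + B[0][1] = 1 + 2 = 3, A[0][1] + B[1][1] = -1 + 4 = 3, A[0][2] + B[2][1] = 9 + 8 = 17) = 3 (attained at k = 0)
  C[0][2] = min over k of (A[0][0] + B[0][2] = 1 + 4 = 5, A[0][1] + B[1][2] = -1 + 7 = 6, A[0][2] + B[2][2] = 9 + 6 = 15) = 5 (attained at k = 0)
  C[1][0] = min over k of (A[1][0] + B[0][0] = 1 + -2 = -1, A[1][1] + B[1][0] = -3 + -3 = -6, A[1][2] + B[2][0] = 0 + -4 = -4) = -6 (attained at k = 1)
  C[1][1] = min over k of (A[1][0] + B[0][1] = 1 + 2 = 3, A[1][1] + B[1][1] = -3 + 4 = 1, A[1][2] + B[2][1] = 0 + 8 = 8) = 1 (attained at k = 1)
  C[1][2] = min over k of (A[1][0] + B[0][2] = 1 + 4 = 5, A[1][1] + B[1][2] = -3 + 7 = 4, A[1][2] + B[2][2] = 0 + 6 = 6) = 4 (attained at k = 1)
  C[2][0] = min over k of (A[2][0] + B[0][0] = 4 + -2 = 2, A[2][1] + B[1][0] = -3 + -3 = -6, A[2][2] + B[2][0] = 9 + -4 = 5) = -6 (attained at k = 1)
  C[2][1] = min over k of (A[2][0] + B[0][1] = 4 + 2 = 6, A[2][1] + B[1][1] = -3 + 4 = 1, A[2][2] + B[2][1] = 9 + 8 = 17) = 1 (attained at k = 1)
  C[2][2] = min over k of (A[2][0] + B[0][2] = 4 + 4 = 8, A[2][1] + B[1][2] = -3 + 7 = 4, A[2][2] + B[2][2] = 9 + 6 = 15) = 4 (attained at k = 1)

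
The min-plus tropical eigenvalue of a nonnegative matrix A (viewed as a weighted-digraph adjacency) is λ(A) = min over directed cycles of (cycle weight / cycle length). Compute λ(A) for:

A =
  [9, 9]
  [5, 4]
λ(A) = 4

Enumerate directed cycles and compute their means (weight / length). Sample:
  cycle 0 → 0: weight = 9, length = 1, mean = 9/1 ≈ 9.000
  cycle 1 → 1: weight = 4, length = 1, mean = 4/1 ≈ 4.000
  cycle 0 → 1 → 0: weight = 14, length = 2, mean = 14/2 ≈ 7.000
  cycle 1 → 0 → 1: weight = 14, length = 2, mean = 14/2 ≈ 7.000
Minimum mean = 4.000, attained e.g. along the cycle 1 → 1 with weight 4 and length 1. So λ(A) = 4/1 = 4.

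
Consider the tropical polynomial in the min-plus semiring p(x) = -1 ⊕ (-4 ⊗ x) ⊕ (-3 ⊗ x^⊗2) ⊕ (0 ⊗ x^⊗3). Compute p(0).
p(0) = -4

A tropical monomial a ⊗ x^⊗i evaluates to a + i · x. Evaluating each term at x = 0:
  Term 0 contributes -1 + 0 · 0 = -1
  Term 1 contributes -4 + 1 · 0 = -4
  Term 2 contributes -3 + 2 · 0 = -3
  Term 3 contributes 0 + 3 · 0 = 0
p(0) = ⊕ of these = min[-1, -4, -3, 0] = -4.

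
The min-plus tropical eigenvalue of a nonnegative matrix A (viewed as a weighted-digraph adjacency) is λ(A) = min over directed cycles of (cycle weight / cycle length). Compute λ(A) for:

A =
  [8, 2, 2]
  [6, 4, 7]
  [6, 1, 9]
λ(A) = 3

Enumerate directed cycles and compute their means (weight / length). Sample:
  cycle 0 → 0: weight = 8, length = 1, mean = 8/1 ≈ 8.000
  cycle 1 → 1: weight = 4, length = 1, mean = 4/1 ≈ 4.000
  cycle 2 → 2: weight = 9, length = 1, mean = 9/1 ≈ 9.000
  cycle 0 → 1 → 0: weight = 8, length = 2, mean = 8/2 ≈ 4.000
  cycle 0 → 2 → 0: weight = 8, length = 2, mean = 8/2 ≈ 4.000
  cycle 1 → 0 → 1: weight = 8, length = 2, mean = 8/2 ≈ 4.000
Minimum mean = 3.000, attained e.g. along the cycle 0 → 2 → 1 → 0 with weight 9 and length 3. So λ(A) = 9/3 = 3.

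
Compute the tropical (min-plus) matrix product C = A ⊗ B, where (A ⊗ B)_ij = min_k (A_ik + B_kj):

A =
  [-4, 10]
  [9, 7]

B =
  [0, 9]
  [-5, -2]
A ⊗ B =
  [-4, 5]
  [2, 5]

Apply the min-plus product entry-by-entry:
  C[0][0] = min over k of (A[0][0] + B[0][0] = -4 + 0 = -4, A[0][1] + B[1][0] = 10 + -5 = 5) = -4 (attained at k = 0)
  C[0][1] = min over k of (A[0][0] + B[0][1] = -4 + 9 = 5, A[0][1] + B[1][1] = 10 + -2 = 8) = 5 (attained at k = 0)
  C[1][0] = min over k of (A[1][0] + B[0][0] = 9 + 0 = 9, A[1][1] + B[1][0] = 7 + -5 = 2) = 2 (attained at k = 1)
  C[1][1] = min over k of (A[1][0] + B[0][1] = 9 + 9 = 18, A[1][1] + B[1][1] = 7 + -2 = 5) = 5 (attained at k = 1)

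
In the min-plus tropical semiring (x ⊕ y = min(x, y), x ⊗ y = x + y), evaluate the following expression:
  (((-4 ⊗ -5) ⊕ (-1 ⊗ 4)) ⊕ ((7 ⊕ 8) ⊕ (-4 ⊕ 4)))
(((-4 ⊗ -5) ⊕ (-1 ⊗ 4)) ⊕ ((7 ⊕ 8) ⊕ (-4 ⊕ 4))) = -9

Expand innermost to outermost. Recall ⊕ takes the minimum of its arguments and ⊗ takes their sum. Working out the expression (((-4 ⊗ -5) ⊕ (-1 ⊗ 4)) ⊕ ((7 ⊕ 8) ⊕ (-4 ⊕ 4))) gives -9.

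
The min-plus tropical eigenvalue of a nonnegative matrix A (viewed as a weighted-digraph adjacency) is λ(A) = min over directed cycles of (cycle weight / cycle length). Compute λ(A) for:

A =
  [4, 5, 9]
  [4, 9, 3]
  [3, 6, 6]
λ(A) = 11/3

Enumerate directed cycles and compute their means (weight / length). Sample:
  cycle 0 → 0: weight = 4, length = 1, mean = 4/1 ≈ 4.000
  cycle 1 → 1: weight = 9, length = 1, mean = 9/1 ≈ 9.000
  cycle 2 → 2: weight = 6, length = 1, mean = 6/1 ≈ 6.000
  cycle 0 → 1 → 0: weight = 9, length = 2, mean = 9/2 ≈ 4.500
  cycle 0 → 2 → 0: weight = 12, length = 2, mean = 12/2 ≈ 6.000
  cycle 1 → 0 → 1: weight = 9, length = 2, mean = 9/2 ≈ 4.500
Minimum mean = 3.667, attained e.g. along the cycle 0 → 1 → 2 → 0 with weight 11 and length 3. So λ(A) = 11/3 = 11/3.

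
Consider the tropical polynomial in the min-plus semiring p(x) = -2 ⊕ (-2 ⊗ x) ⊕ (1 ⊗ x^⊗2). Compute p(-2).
p(-2) = -4

A tropical monomial a ⊗ x^⊗i evaluates to a + i · x. Evaluating each term at x = -2:
  Term 0 contributes -2 + 0 · -2 = -2
  Term 1 contributes -2 + 1 · -2 = -4
  Term 2 contributes 1 + 2 · -2 = -3
p(-2) = ⊕ of these = min[-2, -4, -3] = -4.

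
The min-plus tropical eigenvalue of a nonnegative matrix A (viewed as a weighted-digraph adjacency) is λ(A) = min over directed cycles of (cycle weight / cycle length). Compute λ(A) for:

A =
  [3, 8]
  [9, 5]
λ(A) = 3

Enumerate directed cycles and compute their means (weight / length). Sample:
  cycle 0 → 0: weight = 3, length = 1, mean = 3/1 ≈ 3.000
  cycle 1 → 1: weight = 5, length = 1, mean = 5/1 ≈ 5.000
  cycle 0 → 1 → 0: weight = 17, length = 2, mean = 17/2 ≈ 8.500
  cycle 1 → 0 → 1: weight = 17, length = 2, mean = 17/2 ≈ 8.500
Minimum mean = 3.000, attained e.g. along the cycle 0 → 0 with weight 3 and length 1. So λ(A) = 3/1 = 3.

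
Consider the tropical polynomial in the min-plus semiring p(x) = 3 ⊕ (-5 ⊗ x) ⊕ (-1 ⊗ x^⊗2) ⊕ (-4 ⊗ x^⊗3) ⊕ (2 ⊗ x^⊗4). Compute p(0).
p(0) = -5

A tropical monomial a ⊗ x^⊗i evaluates to a + i · x. Evaluating each term at x = 0:
  Term 0 contributes 3 + 0 · 0 = 3
  Term 1 contributes -5 + 1 · 0 = -5
  Term 2 contributes -1 + 2 · 0 = -1
  Term 3 contributes -4 + 3 · 0 = -4
  Term 4 contributes 2 + 4 · 0 = 2
p(0) = ⊕ of these = min[3, -5, -1, -4, 2] = -5.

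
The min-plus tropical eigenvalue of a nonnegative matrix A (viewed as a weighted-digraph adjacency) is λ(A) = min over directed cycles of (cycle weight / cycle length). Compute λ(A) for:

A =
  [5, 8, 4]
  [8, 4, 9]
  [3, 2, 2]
λ(A) = 2

Enumerate directed cycles and compute their means (weight / length). Sample:
  cycle 0 → 0: weight = 5, length = 1, mean = 5/1 ≈ 5.000
  cycle 1 → 1: weight = 4, length = 1, mean = 4/1 ≈ 4.000
  cycle 2 → 2: weight = 2, length = 1, mean = 2/1 ≈ 2.000
  cycle 0 → 1 → 0: weight = 16, length = 2, mean = 16/2 ≈ 8.000
  cycle 0 → 2 → 0: weight = 7, length = 2, mean = 7/2 ≈ 3.500
  cycle 1 → 0 → 1: weight = 16, length = 2, mean = 16/2 ≈ 8.000
Minimum mean = 2.000, attained e.g. along the cycle 2 → 2 with weight 2 and length 1. So λ(A) = 2/1 = 2.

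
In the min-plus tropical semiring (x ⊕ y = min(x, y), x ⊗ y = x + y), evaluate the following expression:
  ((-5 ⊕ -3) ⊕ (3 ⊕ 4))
((-5 ⊕ -3) ⊕ (3 ⊕ 4)) = -5

Expand innermost to outermost. Recall ⊕ takes the minimum of its arguments and ⊗ takes their sum. Working out the expression ((-5 ⊕ -3) ⊕ (3 ⊕ 4)) gives -5.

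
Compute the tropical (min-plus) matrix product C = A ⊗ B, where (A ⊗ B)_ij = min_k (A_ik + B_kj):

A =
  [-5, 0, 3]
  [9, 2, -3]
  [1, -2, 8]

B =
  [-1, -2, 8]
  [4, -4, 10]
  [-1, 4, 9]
A ⊗ B =
  [-6, -7, 3]
  [-4, -2, 6]
  [0, -6, 8]

Apply the min-plus product entry-by-entry:
  C[0][0] = min over k of (A[0][0] + B[0][0] = -5 + -1 = -6, A[0][1] + B[1][0] = 0 + 4 = 4, A[0][2] + B[2][0] = 3 + -1 = 2) = -6 (attained at k = 0)
  C[0][1] = min over k of (A[0][0] + B[0][1] = -5 + -2 = -7, A[0][1] + B[1][1] = 0 + -4 = -4, A[0][2] + B[2][1] = 3 + 4 = 7) = -7 (attained at k = 0)
  C[0][2] = min over k of (A[0][0] + B[0][2] = -5 + 8 = 3, A[0][1] + B[1][2] = 0 + 10 = 10, A[0][2] + B[2][2] = 3 + 9 = 12) = 3 (attained at k = 0)
  C[1][0] = min over k of (A[1][0] + B[0][0] = 9 + -1 = 8, A[1][1] + B[1][0] = 2 + 4 = 6, A[1][2] + B[2][0] = -3 + -1 = -4) = -4 (attained at k = 2)
  C[1][1] = min over k of (A[1][0] + B[0][1] = 9 + -2 = 7, A[1][1] + B[1][1] = 2 + -4 = -2, A[1][2] + B[2][1] = -3 + 4 = 1) = -2 (attained at k = 1)
  C[1][2] = min over k of (A[1][0] + B[0][2] = 9 + 8 = 17, A[1][1] + B[1][2] = 2 + 10 = 12, A[1][2] + B[2][2] = -3 + 9 = 6) = 6 (attained at k = 2)
  C[2][0] = min over k of (A[2][0] + B[0][0] = 1 + -1 = 0, A[2][1] + B[1][0] = -2 + 4 = 2, A[2][2] + B[2][0] = 8 + -1 = 7) = 0 (attained at k = 0)
  C[2][1] = min over k of (A[2][0] + B[0][1] = 1 + -2 = -1, A[2][1] + B[1][1] = -2 + -4 = -6, A[2][2] + B[2][1] = 8 + 4 = 12) = -6 (attained at k = 1)
  C[2][2] = min over k of (A[2][0] + B[0][2] = 1 + 8 = 9, A[2][1] + B[1][2] = -2 + 10 = 8, A[2][2] + B[2][2] = 8 + 9 = 17) = 8 (attained at k = 1)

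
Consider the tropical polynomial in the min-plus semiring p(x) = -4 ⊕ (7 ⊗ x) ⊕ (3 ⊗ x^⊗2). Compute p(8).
p(8) = -4

A tropical monomial a ⊗ x^⊗i evaluates to a + i · x. Evaluating each term at x = 8:
  Term 0 contributes -4 + 0 · 8 = -4
  Term 1 contributes 7 + 1 · 8 = 15
  Term 2 contributes 3 + 2 · 8 = 19
p(8) = ⊕ of these = min[-4, 15, 19] = -4.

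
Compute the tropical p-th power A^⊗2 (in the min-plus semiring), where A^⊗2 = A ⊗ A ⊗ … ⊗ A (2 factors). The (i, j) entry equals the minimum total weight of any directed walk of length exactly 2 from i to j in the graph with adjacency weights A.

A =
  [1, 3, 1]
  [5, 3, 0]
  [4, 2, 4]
A^⊗2 =
  [2, 3, 2]
  [4, 2, 3]
  [5, 5, 2]

Each entry (A^⊗2)_ij equals the minimum over all length-2 walks i = v_0 → v_1 → … → v_2 = j of Σ_t A[v_t][v_{t+1}]. For example, for (i, j) = (0, 2) we minimise over 3 possible intermediate vertex sequences; the minimum is 2, attained along the walk 0 → 0 → 2.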